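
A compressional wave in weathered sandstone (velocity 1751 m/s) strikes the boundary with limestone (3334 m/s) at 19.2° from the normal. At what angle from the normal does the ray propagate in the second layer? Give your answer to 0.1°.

Snell's law: sin θ₂ = (V₂/V₁)·sin θ₁ = (3334/1751)·sin 19.2° = 0.6262.
θ₂ = sin⁻¹(0.6262) = 38.77° (from vertical).

38.8°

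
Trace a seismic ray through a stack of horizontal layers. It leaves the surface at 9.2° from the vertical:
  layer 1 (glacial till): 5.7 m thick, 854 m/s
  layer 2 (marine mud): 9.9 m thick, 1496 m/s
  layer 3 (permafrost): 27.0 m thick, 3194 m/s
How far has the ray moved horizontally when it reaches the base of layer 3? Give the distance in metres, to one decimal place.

p = sin θ₁/V₁ = sin 9.2°/854 = 1.8721e-04 s/m is conserved through the stack.
Layer 1: θ = 9.20°; offset = 5.7·tan 9.20° = 0.923 m.
Layer 2: sin θ = p·1496 = 0.2801 → θ = 16.26°; offset = 9.9·tan 16.26° = 2.888 m.
Layer 3: sin θ = p·3194 = 0.5980 → θ = 36.72°; offset = 27.0·tan 36.72° = 20.143 m.
Summing the layer offsets gives 23.954 m.

24.0 m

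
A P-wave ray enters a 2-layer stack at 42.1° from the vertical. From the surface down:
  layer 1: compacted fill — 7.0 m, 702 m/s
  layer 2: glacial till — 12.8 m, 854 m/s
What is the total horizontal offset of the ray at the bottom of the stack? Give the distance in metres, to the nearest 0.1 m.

p = sin θ₁/V₁ = sin 42.1°/702 = 9.5502e-04 s/m is conserved through the stack.
Layer 1: θ = 42.10°; offset = 7.0·tan 42.10° = 6.325 m.
Layer 2: sin θ = p·854 = 0.8156 → θ = 54.65°; offset = 12.8·tan 54.65° = 18.042 m.
Total horizontal offset = 24.367 m.

24.4 m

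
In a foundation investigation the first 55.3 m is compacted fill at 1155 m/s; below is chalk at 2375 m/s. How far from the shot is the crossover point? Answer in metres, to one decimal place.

θ_c = arcsin(1155/2375) = 29.10°, so cos θ_c = 0.8738 and tᵢ = 2h cos θ_c/V₁ = 0.0837 s.
At crossover x/V₁ = x/V₂ + tᵢ ⇒ x = tᵢ/(1/V₁ − 1/V₂) = 0.08367/(8.6580e-04 − 4.2105e-04) = 188.13 m.

188.1 m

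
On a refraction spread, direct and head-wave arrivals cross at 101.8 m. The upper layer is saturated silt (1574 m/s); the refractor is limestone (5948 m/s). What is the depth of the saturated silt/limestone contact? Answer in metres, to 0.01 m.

38.81 m

x_cross = 2h·√((V₂+V₁)/(V₂−V₁)) → h = x_cross / (2·√((V₂+V₁)/(V₂−V₁))).
√((V₂+V₁)/(V₂−V₁)) = √((5948+1574)/(5948−1574)) = 1.3114.
h = 101.8 / (2·1.3114) = 38.81 m.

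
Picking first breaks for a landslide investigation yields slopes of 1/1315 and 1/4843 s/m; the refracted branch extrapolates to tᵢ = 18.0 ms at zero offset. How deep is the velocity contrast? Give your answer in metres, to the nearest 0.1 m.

12.3 m

h = tᵢ·V₁·V₂ / (2·√(V₂²−V₁²)).
√(V₂²−V₁²) = √(4843² − 1315²) = 4661.1 m/s.
h = 0.018 s × 1315 × 4843 / (2 × 4661.1) = 12.30 m.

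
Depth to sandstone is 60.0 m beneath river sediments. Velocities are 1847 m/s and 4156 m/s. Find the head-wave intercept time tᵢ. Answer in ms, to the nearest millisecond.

58 ms

θ_c = arcsin(V₁/V₂) = arcsin(1847/4156) = 26.39°; cos θ_c = 0.8958.
tᵢ = 2h·cos θ_c / V₁ = 2·60.0·0.8958 / 1847 = 0.05820 s.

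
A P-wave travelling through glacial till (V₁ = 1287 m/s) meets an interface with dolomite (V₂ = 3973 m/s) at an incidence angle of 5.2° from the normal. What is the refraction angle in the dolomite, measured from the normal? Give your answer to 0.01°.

Snell's law: sin θ₂ = (V₂/V₁)·sin θ₁ = (3973/1287)·sin 5.2° = 0.2798.
θ₂ = arcsin 0.2798 = 16.25° from the normal.

16.25°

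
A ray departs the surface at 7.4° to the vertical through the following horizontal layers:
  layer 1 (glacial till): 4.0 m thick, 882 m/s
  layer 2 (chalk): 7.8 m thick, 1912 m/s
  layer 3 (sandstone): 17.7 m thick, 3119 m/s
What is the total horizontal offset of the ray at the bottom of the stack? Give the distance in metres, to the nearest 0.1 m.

p = sin θ₁/V₁ = sin 7.4°/882 = 1.4603e-04 s/m is conserved through the stack.
Layer 1: θ = 7.40°; offset = 4.0·tan 7.40° = 0.520 m.
Layer 2: sin θ = p·1912 = 0.2792 → θ = 16.21°; offset = 7.8·tan 16.21° = 2.268 m.
Layer 3: sin θ = p·3119 = 0.4555 → θ = 27.09°; offset = 17.7·tan 27.09° = 9.055 m.
Summing the layer offsets gives 11.843 m.

11.8 m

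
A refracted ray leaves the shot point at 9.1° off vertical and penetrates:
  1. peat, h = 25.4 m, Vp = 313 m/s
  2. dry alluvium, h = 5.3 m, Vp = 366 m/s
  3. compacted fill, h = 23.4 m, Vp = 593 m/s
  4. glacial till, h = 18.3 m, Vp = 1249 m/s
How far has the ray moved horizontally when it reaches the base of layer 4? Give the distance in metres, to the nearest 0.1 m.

p = sin θ₁/V₁ = sin 9.1°/313 = 5.0530e-04 s/m is conserved through the stack.
Layer 1: θ = 9.10°; offset = 25.4·tan 9.10° = 4.068 m.
Layer 2: sin θ = p·366 = 0.1849 → θ = 10.66°; offset = 5.3·tan 10.66° = 0.997 m.
Layer 3: sin θ = p·593 = 0.2996 → θ = 17.44°; offset = 23.4·tan 17.44° = 7.349 m.
Layer 4: sin θ = p·1249 = 0.6311 → θ = 39.13°; offset = 18.3·tan 39.13° = 14.889 m.
Σ offsets = 27.304 m.

27.3 m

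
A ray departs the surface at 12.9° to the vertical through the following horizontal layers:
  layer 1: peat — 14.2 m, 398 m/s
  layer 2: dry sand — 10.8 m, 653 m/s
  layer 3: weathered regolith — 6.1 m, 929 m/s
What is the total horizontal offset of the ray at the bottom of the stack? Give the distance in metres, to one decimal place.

11.2 m

Apply Snell's law at each interface; in layer i the horizontal offset is hᵢ·tan θᵢ.
Layer 1: θ = 12.90°; offset = 14.2·tan 12.90° = 3.252 m.
Layer 2: sin θ = 653·sin 12.9°/398 = 0.3663, θ = 21.49°; offset = 10.8·tan 21.49° = 4.251 m.
Layer 3: sin θ = 929·sin 12.9°/398 = 0.5211, θ = 31.41°; offset = 6.1·tan 31.41° = 3.724 m.
Σ offsets = 11.228 m.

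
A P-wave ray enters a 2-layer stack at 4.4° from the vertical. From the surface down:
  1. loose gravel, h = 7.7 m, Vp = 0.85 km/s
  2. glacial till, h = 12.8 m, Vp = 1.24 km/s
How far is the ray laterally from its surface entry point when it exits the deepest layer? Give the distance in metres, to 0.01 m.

2.03 m

Apply Snell's law at each interface; in layer i the horizontal offset is hᵢ·tan θᵢ.
Layer 1: θ = 4.40°; offset = 7.7·tan 4.40° = 0.5925 m.
Layer 2: sin θ = 1.24·sin 4.4°/0.85 = 0.1119, θ = 6.43°; offset = 12.8·tan 6.43° = 1.4416 m.
Σ offsets = 2.0341 m.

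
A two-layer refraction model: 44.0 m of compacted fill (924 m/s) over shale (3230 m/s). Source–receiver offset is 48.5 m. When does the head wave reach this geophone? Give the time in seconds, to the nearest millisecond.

0.106 s

θ_c = arcsin(V₁/V₂) = arcsin(924/3230) = 16.62°, cos θ_c = 0.9582.
Intercept time tᵢ = 2h cos θ_c / V₁ = 2·44.0·0.9582/924 = 0.09126 s.
t = x/V₂ + tᵢ = 48.5/3230 + 0.09126 = 0.10627 s.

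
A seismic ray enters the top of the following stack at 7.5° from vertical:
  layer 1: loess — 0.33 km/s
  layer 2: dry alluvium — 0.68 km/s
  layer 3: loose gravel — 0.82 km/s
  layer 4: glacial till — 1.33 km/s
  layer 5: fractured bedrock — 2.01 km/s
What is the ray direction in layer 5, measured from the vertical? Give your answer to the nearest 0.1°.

Ray parameter p = sin 7.5° / 0.33 = 3.9553e-01 s/km.
sin θ_5 = p·V_5 = 3.9553e-01 × 2.01 = 0.7950.
θ_5 = 52.66° from the vertical.

52.7°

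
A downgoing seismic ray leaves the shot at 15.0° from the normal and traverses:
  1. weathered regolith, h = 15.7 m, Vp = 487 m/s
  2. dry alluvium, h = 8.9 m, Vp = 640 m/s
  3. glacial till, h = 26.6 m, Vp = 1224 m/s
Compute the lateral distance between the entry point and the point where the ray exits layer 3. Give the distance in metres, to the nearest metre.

30 m

Apply Snell's law at each interface; in layer i the horizontal offset is hᵢ·tan θᵢ.
Layer 1: θ = 15.00°; offset = 15.7·tan 15.00° = 4.207 m.
Layer 2: sin θ = 640·sin 15.0°/487 = 0.3401, θ = 19.88°; offset = 8.9·tan 19.88° = 3.219 m.
Layer 3: sin θ = 1224·sin 15.0°/487 = 0.6505, θ = 40.58°; offset = 26.6·tan 40.58° = 22.782 m.
Σ offsets = 30.208 m.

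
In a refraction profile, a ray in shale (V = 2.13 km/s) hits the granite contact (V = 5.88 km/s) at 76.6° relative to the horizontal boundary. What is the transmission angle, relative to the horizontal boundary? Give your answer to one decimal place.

50.2°

Angle from the normal: 90° − 76.6° = 13.4°.
Snell's law: sin θ₂ = (V₂/V₁)·sin θ₁ = (5.88/2.13)·sin 13.4° = 0.6398.
θ₂ = sin⁻¹(0.6398) = 39.77° (from vertical).
From the interface: 90° − 39.77° = 50.23°.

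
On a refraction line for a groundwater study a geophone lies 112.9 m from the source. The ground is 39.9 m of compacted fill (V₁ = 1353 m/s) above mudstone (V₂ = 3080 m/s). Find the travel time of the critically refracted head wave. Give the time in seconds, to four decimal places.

0.0896 s

t = x/V₂ + 2h·√(V₂²−V₁²)/(V₁V₂).
√(V₂²−V₁²) = √(3080²−1353²) = 2766.9 m/s; delay term = 2·39.9·2766.9/(1353·3080) = 0.05298 s.
t = 112.9/3080 + 0.05298 = 0.08964 s.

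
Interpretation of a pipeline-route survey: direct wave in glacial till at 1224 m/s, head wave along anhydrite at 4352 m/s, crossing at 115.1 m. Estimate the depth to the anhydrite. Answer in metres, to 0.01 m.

x_cross = 2h·√((V₂+V₁)/(V₂−V₁)) → h = x_cross / (2·√((V₂+V₁)/(V₂−V₁))).
√((V₂+V₁)/(V₂−V₁)) = √((4352+1224)/(4352−1224)) = 1.3351.
h = 115.1 / (2·1.3351) = 43.10 m.

43.10 m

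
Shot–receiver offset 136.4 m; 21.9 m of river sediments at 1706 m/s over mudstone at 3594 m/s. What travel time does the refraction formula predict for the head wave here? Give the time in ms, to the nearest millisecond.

61 ms

t = x/V₂ + 2h·√(V₂²−V₁²)/(V₁V₂).
√(V₂²−V₁²) = √(3594²−1706²) = 3163.3 m/s; delay term = 2·21.9·3163.3/(1706·3594) = 0.02260 s.
t = 136.4/3594 + 0.02260 = 0.06055 s.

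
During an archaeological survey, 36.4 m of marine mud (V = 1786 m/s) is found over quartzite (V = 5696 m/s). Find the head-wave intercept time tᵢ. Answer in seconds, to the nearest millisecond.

0.039 s

tᵢ = 2h·√(V₂²−V₁²)/(V₁V₂).
√(V₂²−V₁²) = √(5696²−1786²) = 5408.8 m/s.
tᵢ = 2·36.4·5408.8/(1786·5696) = 0.03871 s.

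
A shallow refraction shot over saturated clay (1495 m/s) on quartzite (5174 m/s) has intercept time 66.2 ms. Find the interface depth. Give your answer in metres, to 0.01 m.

h = tᵢ·V₁·V₂ / (2·√(V₂²−V₁²)).
√(V₂²−V₁²) = √(5174² − 1495²) = 4953.3 m/s.
h = 0.0662 s × 1495 × 5174 / (2 × 4953.3) = 51.69 m.

51.69 m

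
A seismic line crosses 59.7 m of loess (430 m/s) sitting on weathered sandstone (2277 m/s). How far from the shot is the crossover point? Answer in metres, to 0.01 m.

x_cross = 2h·√((V₂+V₁)/(V₂−V₁)).
(V₂+V₁)/(V₂−V₁) = (2277+430)/(2277−430) = 1.4656; √ = 1.2106.
x_cross = 2·59.7·1.2106 = 144.55 m.

144.55 m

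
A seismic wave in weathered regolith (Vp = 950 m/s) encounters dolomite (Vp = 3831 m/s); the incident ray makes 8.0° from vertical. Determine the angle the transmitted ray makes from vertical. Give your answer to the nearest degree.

34°

sin θ₁/V₁ = sin θ₂/V₂ ⇒ sin θ₂ = 3831·sin 8.0°/950 = 3831·0.1392/950 = 0.5612.
θ₂ = sin⁻¹(0.5612) = 34.14° (from vertical).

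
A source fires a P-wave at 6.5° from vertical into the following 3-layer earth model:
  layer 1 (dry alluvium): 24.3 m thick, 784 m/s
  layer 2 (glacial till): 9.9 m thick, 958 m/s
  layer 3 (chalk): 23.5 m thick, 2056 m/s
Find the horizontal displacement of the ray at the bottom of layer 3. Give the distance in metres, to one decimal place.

Apply Snell's law at each interface; in layer i the horizontal offset is hᵢ·tan θᵢ.
Layer 1: θ = 6.50°; offset = 24.3·tan 6.50° = 2.769 m.
Layer 2: sin θ = 958·sin 6.5°/784 = 0.1383, θ = 7.95°; offset = 9.9·tan 7.95° = 1.383 m.
Layer 3: sin θ = 2056·sin 6.5°/784 = 0.2969, θ = 17.27°; offset = 23.5·tan 17.27° = 7.306 m.
Total horizontal offset = 11.457 m.

11.5 m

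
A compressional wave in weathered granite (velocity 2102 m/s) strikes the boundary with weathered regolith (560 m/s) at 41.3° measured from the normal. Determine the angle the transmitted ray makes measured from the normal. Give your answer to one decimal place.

10.1°

sin θ₁/V₁ = sin θ₂/V₂ ⇒ sin θ₂ = 560·sin 41.3°/2102 = 560·0.6600/2102 = 0.1758.
θ₂ = arcsin 0.1758 = 10.13° from the normal.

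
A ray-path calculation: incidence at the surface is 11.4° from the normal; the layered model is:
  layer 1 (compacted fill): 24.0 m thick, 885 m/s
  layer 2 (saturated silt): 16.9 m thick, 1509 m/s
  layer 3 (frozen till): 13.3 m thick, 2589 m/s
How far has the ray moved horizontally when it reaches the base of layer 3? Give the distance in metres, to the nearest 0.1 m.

p = sin θ₁/V₁ = sin 11.4°/885 = 2.2334e-04 s/m is conserved through the stack.
Layer 1: θ = 11.40°; offset = 24.0·tan 11.40° = 4.839 m.
Layer 2: sin θ = p·1509 = 0.3370 → θ = 19.70°; offset = 16.9·tan 19.70° = 6.050 m.
Layer 3: sin θ = p·2589 = 0.5782 → θ = 35.33°; offset = 13.3·tan 35.33° = 9.426 m.
Summing the layer offsets gives 20.315 m.

20.3 m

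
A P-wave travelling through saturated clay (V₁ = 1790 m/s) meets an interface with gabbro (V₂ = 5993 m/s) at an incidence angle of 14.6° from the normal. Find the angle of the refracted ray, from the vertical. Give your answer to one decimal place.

57.6°

Snell's law: sin θ₂ = (V₂/V₁)·sin θ₁ = (5993/1790)·sin 14.6° = 0.8439.
θ₂ = sin⁻¹(0.8439) = 57.56° (from vertical).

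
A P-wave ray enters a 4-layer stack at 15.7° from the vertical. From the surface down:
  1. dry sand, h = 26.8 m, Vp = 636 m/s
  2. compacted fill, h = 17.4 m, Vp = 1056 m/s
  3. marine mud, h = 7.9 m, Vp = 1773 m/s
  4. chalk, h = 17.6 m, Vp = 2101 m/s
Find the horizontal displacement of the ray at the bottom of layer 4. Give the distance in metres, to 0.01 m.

60.46 m

Ray parameter p = sin 15.7° / 636 m/s = 4.2547e-04 s/m.
Layer 1: θ = 15.70°; offset = 26.8·tan 15.70° = 7.5331 m.
Layer 2: sin θ = p·1056 = 0.4493 → θ = 26.70°; offset = 17.4·tan 26.70° = 8.7508 m.
Layer 3: sin θ = p·1773 = 0.7544 → θ = 48.97°; offset = 7.9·tan 48.97° = 9.0782 m.
Layer 4: sin θ = p·2101 = 0.8939 → θ = 63.37°; offset = 17.6·tan 63.37° = 35.1000 m.
Summing the layer offsets gives 60.4622 m.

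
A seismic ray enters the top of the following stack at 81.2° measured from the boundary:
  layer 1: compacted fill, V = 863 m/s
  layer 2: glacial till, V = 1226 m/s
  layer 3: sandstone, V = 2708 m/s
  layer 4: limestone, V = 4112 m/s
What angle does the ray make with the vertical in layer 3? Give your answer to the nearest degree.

From the normal: θ₁ = 90° − 81.2° = 8.8°.
Ray parameter p = sin 8.8° / 863 = 1.7727e-04 s/m.
sin θ_3 = p·V_3 = 1.7727e-04 × 2708 = 0.4801.
θ_3 = arcsin 0.4801 = 28.69°.

29°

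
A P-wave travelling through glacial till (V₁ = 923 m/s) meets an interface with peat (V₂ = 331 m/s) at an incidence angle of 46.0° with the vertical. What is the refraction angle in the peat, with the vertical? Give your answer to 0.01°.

14.95°

sin θ₁/V₁ = sin θ₂/V₂ ⇒ sin θ₂ = 331·sin 46.0°/923 = 331·0.7193/923 = 0.2580.
θ₂ = sin⁻¹(0.2580) = 14.95° (from vertical).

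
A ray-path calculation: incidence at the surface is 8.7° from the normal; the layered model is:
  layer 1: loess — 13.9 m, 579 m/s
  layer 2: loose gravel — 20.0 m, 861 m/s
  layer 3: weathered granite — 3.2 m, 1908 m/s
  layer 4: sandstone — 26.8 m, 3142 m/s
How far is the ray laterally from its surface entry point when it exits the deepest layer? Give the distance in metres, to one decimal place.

Ray parameter p = sin 8.7° / 579 m/s = 2.6124e-04 s/m.
Layer 1: θ = 8.70°; offset = 13.9·tan 8.70° = 2.127 m.
Layer 2: sin θ = p·861 = 0.2249 → θ = 13.00°; offset = 20.0·tan 13.00° = 4.617 m.
Layer 3: sin θ = p·1908 = 0.4985 → θ = 29.90°; offset = 3.2·tan 29.90° = 1.840 m.
Layer 4: sin θ = p·3142 = 0.8208 → θ = 55.17°; offset = 26.8·tan 55.17° = 38.514 m.
Total horizontal offset = 47.098 m.

47.1 m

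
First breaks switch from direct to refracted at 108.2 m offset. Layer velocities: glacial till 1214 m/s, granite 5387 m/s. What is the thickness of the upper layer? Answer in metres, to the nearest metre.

h = (x_cross/2)·√((V₂−V₁)/(V₂+V₁)).
(V₂−V₁)/(V₂+V₁) = (5387−1214)/(5387+1214) = 0.6322; √ = 0.7951.
h = (108.2/2)·0.7951 = 43.01 m.

43 m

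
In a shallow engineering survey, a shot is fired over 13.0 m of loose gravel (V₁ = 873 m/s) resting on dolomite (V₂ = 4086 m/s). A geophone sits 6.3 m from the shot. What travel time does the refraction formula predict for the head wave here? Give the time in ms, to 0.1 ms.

θ_c = arcsin(V₁/V₂) = arcsin(873/4086) = 12.34°, cos θ_c = 0.9769.
Intercept time tᵢ = 2h cos θ_c / V₁ = 2·13.0·0.9769/873 = 0.02909 s.
t = x/V₂ + tᵢ = 6.3/4086 + 0.02909 = 0.03064 s.

30.6 ms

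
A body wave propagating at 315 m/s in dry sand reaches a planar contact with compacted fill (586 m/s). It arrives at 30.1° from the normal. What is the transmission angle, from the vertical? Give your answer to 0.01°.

sin θ₁/V₁ = sin θ₂/V₂ ⇒ sin θ₂ = 586·sin 30.1°/315 = 586·0.5015/315 = 0.9330.
θ₂ = sin⁻¹(0.9330) = 68.90° (from vertical).

68.90°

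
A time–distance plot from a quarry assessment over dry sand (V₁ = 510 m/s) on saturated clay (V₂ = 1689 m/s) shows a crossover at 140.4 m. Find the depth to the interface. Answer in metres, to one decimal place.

x_cross = 2h·√((V₂+V₁)/(V₂−V₁)) → h = x_cross / (2·√((V₂+V₁)/(V₂−V₁))).
√((V₂+V₁)/(V₂−V₁)) = √((1689+510)/(1689−510)) = 1.3657.
h = 140.4 / (2·1.3657) = 51.40 m.

51.4 m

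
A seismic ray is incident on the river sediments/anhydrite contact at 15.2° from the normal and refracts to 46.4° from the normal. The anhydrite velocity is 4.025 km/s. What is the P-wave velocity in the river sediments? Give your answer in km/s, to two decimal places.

sin 15.2° = 0.2622; sin 46.4° = 0.7242.
V₁ = V₂·(sin θ₁/sin θ₂) = 4.025·(0.2622/0.7242) = 1.46 km/s.

1.46 km/s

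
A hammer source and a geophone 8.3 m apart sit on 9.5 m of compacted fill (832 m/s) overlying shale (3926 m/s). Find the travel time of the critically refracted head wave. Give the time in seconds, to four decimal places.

θ_c = arcsin(V₁/V₂) = arcsin(832/3926) = 12.23°, cos θ_c = 0.9773.
Intercept time tᵢ = 2h cos θ_c / V₁ = 2·9.5·0.9773/832 = 0.02232 s.
t = x/V₂ + tᵢ = 8.3/3926 + 0.02232 = 0.02443 s.

0.0244 s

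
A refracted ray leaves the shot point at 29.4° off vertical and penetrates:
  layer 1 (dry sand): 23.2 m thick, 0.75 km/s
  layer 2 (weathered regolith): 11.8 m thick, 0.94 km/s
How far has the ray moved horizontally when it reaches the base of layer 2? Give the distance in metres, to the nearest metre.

Ray parameter p = sin 29.4° / 0.75 km/s = 6.5454e-01 s/km.
Layer 1: θ = 29.40°; offset = 23.2·tan 29.40° = 13.073 m.
Layer 2: sin θ = p·0.94 = 0.6153 → θ = 37.97°; offset = 11.8·tan 37.97° = 9.210 m.
Total horizontal offset = 22.282 m.

22 m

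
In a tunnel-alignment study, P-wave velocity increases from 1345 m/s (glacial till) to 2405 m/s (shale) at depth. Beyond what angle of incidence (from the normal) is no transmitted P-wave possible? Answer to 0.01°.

Critical incidence: sin θ_c = V₁/V₂ = 1345/2405 = 0.5593.
θ_c = arcsin 0.5593 = 34.00°.

34.00°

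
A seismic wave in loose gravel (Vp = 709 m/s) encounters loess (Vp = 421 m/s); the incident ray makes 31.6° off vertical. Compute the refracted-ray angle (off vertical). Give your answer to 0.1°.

18.1°

sin θ₁/V₁ = sin θ₂/V₂ ⇒ sin θ₂ = 421·sin 31.6°/709 = 421·0.5240/709 = 0.3111.
θ₂ = sin⁻¹(0.3111) = 18.13° (from vertical).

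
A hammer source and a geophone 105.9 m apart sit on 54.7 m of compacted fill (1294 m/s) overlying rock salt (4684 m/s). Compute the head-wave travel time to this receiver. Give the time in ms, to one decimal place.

103.9 ms

θ_c = arcsin(V₁/V₂) = arcsin(1294/4684) = 16.04°, cos θ_c = 0.9611.
Intercept time tᵢ = 2h cos θ_c / V₁ = 2·54.7·0.9611/1294 = 0.08125 s.
t = x/V₂ + tᵢ = 105.9/4684 + 0.08125 = 0.10386 s.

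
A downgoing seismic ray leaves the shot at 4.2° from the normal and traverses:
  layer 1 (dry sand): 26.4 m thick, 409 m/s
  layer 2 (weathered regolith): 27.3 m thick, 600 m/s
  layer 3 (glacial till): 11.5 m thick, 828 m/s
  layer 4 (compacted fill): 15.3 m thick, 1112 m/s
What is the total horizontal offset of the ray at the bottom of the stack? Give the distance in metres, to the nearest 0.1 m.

9.7 m

Ray parameter p = sin 4.2° / 409 m/s = 1.7907e-04 s/m.
Layer 1: θ = 4.20°; offset = 26.4·tan 4.20° = 1.939 m.
Layer 2: sin θ = p·600 = 0.1074 → θ = 6.17°; offset = 27.3·tan 6.17° = 2.950 m.
Layer 3: sin θ = p·828 = 0.1483 → θ = 8.53°; offset = 11.5·tan 8.53° = 1.724 m.
Layer 4: sin θ = p·1112 = 0.1991 → θ = 11.49°; offset = 15.3·tan 11.49° = 3.109 m.
Total horizontal offset = 9.722 m.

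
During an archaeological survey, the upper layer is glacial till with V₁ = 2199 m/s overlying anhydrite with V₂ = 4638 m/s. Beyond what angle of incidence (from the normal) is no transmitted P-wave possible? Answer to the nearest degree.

At critical incidence the refracted ray runs along the interface (θ₂ = 90°), so sin θ_c = V₁/V₂.
θ_c = arcsin(2199/4638) = arcsin 0.4741 = 28.30°.

28°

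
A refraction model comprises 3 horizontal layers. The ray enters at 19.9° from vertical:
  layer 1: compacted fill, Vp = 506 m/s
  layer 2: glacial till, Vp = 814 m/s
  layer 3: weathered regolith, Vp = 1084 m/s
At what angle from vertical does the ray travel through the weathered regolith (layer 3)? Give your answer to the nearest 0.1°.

Snell's law across each interface conserves sin θ / V, so sin θ_3 = V_3·sin θ₁/V₁.
sin θ_3 = 1084 × sin 19.9° / 506 = 0.7292.
θ_3 = 46.82° from the vertical.

46.8°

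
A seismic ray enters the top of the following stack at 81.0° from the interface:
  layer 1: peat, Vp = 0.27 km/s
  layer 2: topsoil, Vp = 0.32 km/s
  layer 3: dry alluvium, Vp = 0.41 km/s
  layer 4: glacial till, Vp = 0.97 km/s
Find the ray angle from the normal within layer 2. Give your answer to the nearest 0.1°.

10.7°

From the normal: θ₁ = 90° − 81.0° = 9.0°.
Snell's law across each interface conserves sin θ / V, so sin θ_2 = V_2·sin θ₁/V₁.
sin θ_2 = 0.32 × sin 9.0° / 0.27 = 0.1854.
θ_2 = 10.68° from the vertical.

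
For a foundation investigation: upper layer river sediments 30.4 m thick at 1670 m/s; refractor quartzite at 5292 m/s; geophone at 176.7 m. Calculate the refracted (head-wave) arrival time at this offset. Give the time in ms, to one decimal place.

67.9 ms

θ_c = arcsin(V₁/V₂) = arcsin(1670/5292) = 18.40°, cos θ_c = 0.9489.
Intercept time tᵢ = 2h cos θ_c / V₁ = 2·30.4·0.9489/1670 = 0.03455 s.
t = x/V₂ + tᵢ = 176.7/5292 + 0.03455 = 0.06794 s.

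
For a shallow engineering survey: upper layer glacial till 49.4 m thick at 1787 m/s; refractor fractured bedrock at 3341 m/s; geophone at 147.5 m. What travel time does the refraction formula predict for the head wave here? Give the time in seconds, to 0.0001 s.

0.0909 s

θ_c = arcsin(V₁/V₂) = arcsin(1787/3341) = 32.34°, cos θ_c = 0.8449.
Intercept time tᵢ = 2h cos θ_c / V₁ = 2·49.4·0.8449/1787 = 0.04671 s.
t = x/V₂ + tᵢ = 147.5/3341 + 0.04671 = 0.09086 s.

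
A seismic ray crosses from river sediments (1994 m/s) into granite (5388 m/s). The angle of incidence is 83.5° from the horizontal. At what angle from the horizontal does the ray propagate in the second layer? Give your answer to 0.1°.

Angle from the normal: 90° − 83.5° = 6.5°.
Snell's law: sin θ₂ = (V₂/V₁)·sin θ₁ = (5388/1994)·sin 6.5° = 0.3059.
θ₂ = arcsin 0.3059 = 17.81° from the normal.
From the interface: 90° − 17.81° = 72.19°.

72.2°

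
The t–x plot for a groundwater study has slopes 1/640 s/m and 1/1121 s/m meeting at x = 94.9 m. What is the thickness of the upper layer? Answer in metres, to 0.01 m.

x_cross = 2h·√((V₂+V₁)/(V₂−V₁)) → h = x_cross / (2·√((V₂+V₁)/(V₂−V₁))).
√((V₂+V₁)/(V₂−V₁)) = √((1121+640)/(1121−640)) = 1.9134.
h = 94.9 / (2·1.9134) = 24.80 m.

24.80 m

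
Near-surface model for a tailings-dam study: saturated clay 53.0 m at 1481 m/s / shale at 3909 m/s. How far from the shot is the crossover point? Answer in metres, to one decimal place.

θ_c = arcsin(1481/3909) = 22.26°, so cos θ_c = 0.9255 and tᵢ = 2h cos θ_c/V₁ = 0.0662 s.
At crossover x/V₁ = x/V₂ + tᵢ ⇒ x = tᵢ/(1/V₁ − 1/V₂) = 0.06624/(6.7522e-04 − 2.5582e-04) = 157.93 m.

157.9 m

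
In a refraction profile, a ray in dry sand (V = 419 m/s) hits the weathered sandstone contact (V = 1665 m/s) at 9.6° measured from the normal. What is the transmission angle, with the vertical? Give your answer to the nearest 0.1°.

Snell's law: sin θ₂ = (V₂/V₁)·sin θ₁ = (1665/419)·sin 9.6° = 0.6627.
θ₂ = sin⁻¹(0.6627) = 41.51° (from vertical).

41.5°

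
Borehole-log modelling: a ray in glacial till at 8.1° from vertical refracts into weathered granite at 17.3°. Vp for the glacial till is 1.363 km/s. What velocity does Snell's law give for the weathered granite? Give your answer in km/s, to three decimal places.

2.877 km/s

sin 8.1° = 0.1409; sin 17.3° = 0.2974.
V₂ = V₁·(sin θ₂/sin θ₁) = 1.363·(0.2974/0.1409) = 2.877 km/s.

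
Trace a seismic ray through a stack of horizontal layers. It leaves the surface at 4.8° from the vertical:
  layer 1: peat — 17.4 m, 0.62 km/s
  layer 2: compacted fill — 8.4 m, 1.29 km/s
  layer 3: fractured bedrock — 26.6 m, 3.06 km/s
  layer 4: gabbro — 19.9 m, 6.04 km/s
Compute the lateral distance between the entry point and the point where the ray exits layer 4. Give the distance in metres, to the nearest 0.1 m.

Ray parameter p = sin 4.8° / 0.62 km/s = 1.3496e-01 s/km.
Layer 1: θ = 4.80°; offset = 17.4·tan 4.80° = 1.461 m.
Layer 2: sin θ = p·1.29 = 0.1741 → θ = 10.03°; offset = 8.4·tan 10.03° = 1.485 m.
Layer 3: sin θ = p·3.06 = 0.4130 → θ = 24.39°; offset = 26.6·tan 24.39° = 12.062 m.
Layer 4: sin θ = p·6.04 = 0.8152 → θ = 54.61°; offset = 19.9·tan 54.61° = 28.008 m.
Summing the layer offsets gives 43.016 m.

43.0 m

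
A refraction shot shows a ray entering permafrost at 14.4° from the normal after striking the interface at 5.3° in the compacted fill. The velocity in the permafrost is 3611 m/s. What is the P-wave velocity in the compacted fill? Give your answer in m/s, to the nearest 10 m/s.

Snell's law: sin 5.3°/V₁ = sin 14.4°/V₂.
V₁ = V₂·sin 5.3°/sin 14.4° = 3611 × 0.3714 = 1341.23 m/s.

1340 m/s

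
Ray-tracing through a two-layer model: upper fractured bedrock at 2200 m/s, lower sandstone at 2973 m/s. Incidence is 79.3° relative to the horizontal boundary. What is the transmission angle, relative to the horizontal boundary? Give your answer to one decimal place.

75.5°

Convert to the normal: θ₁ = 90° − 79.3° = 10.7°.
Snell's law: sin θ₂ = (V₂/V₁)·sin θ₁ = (2973/2200)·sin 10.7° = 0.2509.
θ₂ = arcsin 0.2509 = 14.53° from the normal.
From the interface: 90° − 14.53° = 75.47°.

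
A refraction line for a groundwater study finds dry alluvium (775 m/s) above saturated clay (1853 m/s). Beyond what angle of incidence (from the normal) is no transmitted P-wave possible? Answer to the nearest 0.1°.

24.7°

At critical incidence the refracted ray runs along the interface (θ₂ = 90°), so sin θ_c = V₁/V₂.
θ_c = arcsin(775/1853) = arcsin 0.4182 = 24.72°.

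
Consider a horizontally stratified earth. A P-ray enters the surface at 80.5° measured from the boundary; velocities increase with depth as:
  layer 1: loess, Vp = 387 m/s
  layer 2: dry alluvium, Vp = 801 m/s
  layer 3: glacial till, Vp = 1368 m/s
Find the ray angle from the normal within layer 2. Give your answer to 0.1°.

From the normal: θ₁ = 90° − 80.5° = 9.5°.
Snell's law across each interface conserves sin θ / V, so sin θ_2 = V_2·sin θ₁/V₁.
sin θ_2 = 801 × sin 9.5° / 387 = 0.3416.
θ_2 = arcsin 0.3416 = 19.98°.

20.0°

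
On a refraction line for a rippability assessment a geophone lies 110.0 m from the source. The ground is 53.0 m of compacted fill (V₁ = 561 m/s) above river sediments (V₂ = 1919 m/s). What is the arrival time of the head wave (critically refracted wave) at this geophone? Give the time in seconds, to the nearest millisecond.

t = x/V₂ + 2h·√(V₂²−V₁²)/(V₁V₂).
√(V₂²−V₁²) = √(1919²−561²) = 1835.2 m/s; delay term = 2·53.0·1835.2/(561·1919) = 0.18069 s.
t = 110.0/1919 + 0.18069 = 0.23802 s.

0.238 s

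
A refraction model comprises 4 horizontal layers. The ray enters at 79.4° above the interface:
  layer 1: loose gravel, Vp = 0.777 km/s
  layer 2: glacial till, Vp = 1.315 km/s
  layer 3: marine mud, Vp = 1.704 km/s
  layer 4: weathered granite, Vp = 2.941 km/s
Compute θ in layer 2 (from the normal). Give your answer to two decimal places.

18.14°

From the normal: θ₁ = 90° − 79.4° = 10.6°.
Ray parameter p = sin 10.6° / 0.777 = 2.3675e-01 s/km.
sin θ_2 = p·V_2 = 2.3675e-01 × 1.315 = 0.3113.
θ_2 = 18.14° from the vertical.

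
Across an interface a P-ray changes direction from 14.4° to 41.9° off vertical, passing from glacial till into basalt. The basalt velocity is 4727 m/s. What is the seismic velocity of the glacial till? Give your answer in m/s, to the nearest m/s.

Snell's law: sin 14.4°/V₁ = sin 41.9°/V₂.
V₁ = V₂·sin 14.4°/sin 41.9° = 4727 × 0.3724 = 1760.26 m/s.

1760 m/s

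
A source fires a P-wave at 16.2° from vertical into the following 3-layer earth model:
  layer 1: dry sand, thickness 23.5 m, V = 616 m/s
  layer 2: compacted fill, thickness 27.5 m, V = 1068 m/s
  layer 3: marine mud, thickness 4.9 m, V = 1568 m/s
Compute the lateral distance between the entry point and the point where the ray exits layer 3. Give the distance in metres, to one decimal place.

Ray parameter p = sin 16.2° / 616 m/s = 4.5291e-04 s/m.
Layer 1: θ = 16.20°; offset = 23.5·tan 16.20° = 6.827 m.
Layer 2: sin θ = p·1068 = 0.4837 → θ = 28.93°; offset = 27.5·tan 28.93° = 15.198 m.
Layer 3: sin θ = p·1568 = 0.7102 → θ = 45.25°; offset = 4.9·tan 45.25° = 4.943 m.
Σ offsets = 26.968 m.

27.0 m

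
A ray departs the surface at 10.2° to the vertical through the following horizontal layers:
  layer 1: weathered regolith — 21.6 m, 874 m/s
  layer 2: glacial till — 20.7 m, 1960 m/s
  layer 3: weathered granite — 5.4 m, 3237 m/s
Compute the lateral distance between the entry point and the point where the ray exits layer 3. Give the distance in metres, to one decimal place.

17.5 m

Ray parameter p = sin 10.2° / 874 m/s = 2.0261e-04 s/m.
Layer 1: θ = 10.20°; offset = 21.6·tan 10.20° = 3.886 m.
Layer 2: sin θ = p·1960 = 0.3971 → θ = 23.40°; offset = 20.7·tan 23.40° = 8.957 m.
Layer 3: sin θ = p·3237 = 0.6559 → θ = 40.99°; offset = 5.4·tan 40.99° = 4.692 m.
Total horizontal offset = 17.535 m.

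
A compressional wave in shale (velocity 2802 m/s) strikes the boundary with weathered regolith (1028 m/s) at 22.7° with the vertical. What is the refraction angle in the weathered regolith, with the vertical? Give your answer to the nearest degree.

8°

Snell's law: sin θ₂ = (V₂/V₁)·sin θ₁ = (1028/2802)·sin 22.7° = 0.1416.
θ₂ = sin⁻¹(0.1416) = 8.14° (from vertical).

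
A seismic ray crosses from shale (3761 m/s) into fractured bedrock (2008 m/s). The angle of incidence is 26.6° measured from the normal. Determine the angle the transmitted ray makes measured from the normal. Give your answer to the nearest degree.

Snell's law: sin θ₂ = (V₂/V₁)·sin θ₁ = (2008/3761)·sin 26.6° = 0.2391.
θ₂ = arcsin 0.2391 = 13.83° from the normal.

14°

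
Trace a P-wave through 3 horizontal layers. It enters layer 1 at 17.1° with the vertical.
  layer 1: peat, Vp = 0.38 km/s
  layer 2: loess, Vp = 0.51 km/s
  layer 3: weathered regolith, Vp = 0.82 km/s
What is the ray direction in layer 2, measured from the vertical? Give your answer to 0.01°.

Ray parameter p = sin 17.1° / 0.38 = 7.7379e-01 s/km.
sin θ_2 = p·V_2 = 7.7379e-01 × 0.51 = 0.3946.
θ_2 = arcsin 0.3946 = 23.24°.

23.24°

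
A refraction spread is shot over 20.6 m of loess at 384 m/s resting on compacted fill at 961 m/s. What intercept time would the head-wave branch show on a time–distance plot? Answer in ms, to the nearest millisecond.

98 ms

tᵢ = 2h·√(V₂²−V₁²)/(V₁V₂).
√(V₂²−V₁²) = √(961²−384²) = 880.9 m/s.
tᵢ = 2·20.6·880.9/(384·961) = 0.09835 s.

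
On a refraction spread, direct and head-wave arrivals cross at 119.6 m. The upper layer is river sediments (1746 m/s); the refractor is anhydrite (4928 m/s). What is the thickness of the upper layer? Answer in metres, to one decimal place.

x_cross = 2h·√((V₂+V₁)/(V₂−V₁)) → h = x_cross / (2·√((V₂+V₁)/(V₂−V₁))).
√((V₂+V₁)/(V₂−V₁)) = √((4928+1746)/(4928−1746)) = 1.4482.
h = 119.6 / (2·1.4482) = 41.29 m.

41.3 m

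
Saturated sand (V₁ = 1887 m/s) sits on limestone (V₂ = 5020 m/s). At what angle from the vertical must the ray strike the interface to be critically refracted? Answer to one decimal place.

22.1°

Critical incidence: sin θ_c = V₁/V₂ = 1887/5020 = 0.3759.
θ_c = arcsin 0.3759 = 22.08°.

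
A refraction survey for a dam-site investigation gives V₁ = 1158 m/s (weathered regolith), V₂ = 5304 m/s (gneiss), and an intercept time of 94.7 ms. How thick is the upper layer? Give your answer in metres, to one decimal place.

56.2 m

h = tᵢ·V₁·V₂ / (2·√(V₂²−V₁²)).
√(V₂²−V₁²) = √(5304² − 1158²) = 5176.0 m/s.
h = 0.0947 s × 1158 × 5304 / (2 × 5176.0) = 56.19 m.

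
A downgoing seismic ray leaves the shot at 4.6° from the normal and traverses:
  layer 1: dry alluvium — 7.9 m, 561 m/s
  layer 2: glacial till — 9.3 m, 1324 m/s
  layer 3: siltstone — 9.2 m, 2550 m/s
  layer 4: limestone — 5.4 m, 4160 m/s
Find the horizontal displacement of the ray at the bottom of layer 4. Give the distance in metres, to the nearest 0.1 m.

10.0 m

Apply Snell's law at each interface; in layer i the horizontal offset is hᵢ·tan θᵢ.
Layer 1: θ = 4.60°; offset = 7.9·tan 4.60° = 0.636 m.
Layer 2: sin θ = 1324·sin 4.6°/561 = 0.1893, θ = 10.91°; offset = 9.3·tan 10.91° = 1.793 m.
Layer 3: sin θ = 2550·sin 4.6°/561 = 0.3645, θ = 21.38°; offset = 9.2·tan 21.38° = 3.602 m.
Layer 4: sin θ = 4160·sin 4.6°/561 = 0.5947, θ = 36.49°; offset = 5.4·tan 36.49° = 3.995 m.
Σ offsets = 10.024 m.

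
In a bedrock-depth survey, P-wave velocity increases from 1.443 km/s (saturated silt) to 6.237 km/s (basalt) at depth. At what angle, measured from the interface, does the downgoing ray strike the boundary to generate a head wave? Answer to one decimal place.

At critical incidence the refracted ray runs along the interface (θ₂ = 90°), so sin θ_c = V₁/V₂.
θ_c = arcsin(1.443/6.237) = arcsin 0.2314 = 13.38°.
Measured from the interface: 90° − 13.38° = 76.62°.

76.6°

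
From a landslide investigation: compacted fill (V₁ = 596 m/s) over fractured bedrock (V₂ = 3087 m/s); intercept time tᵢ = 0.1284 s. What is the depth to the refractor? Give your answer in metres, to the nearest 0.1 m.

θ_c = arcsin(596/3087) = 11.13°; cos θ_c = 0.9812.
tᵢ = 2h cos θ_c/V₁ ⇒ h = tᵢ·V₁/(2 cos θ_c) = 0.1284·596/(2·0.9812) = 39.00 m.

39.0 m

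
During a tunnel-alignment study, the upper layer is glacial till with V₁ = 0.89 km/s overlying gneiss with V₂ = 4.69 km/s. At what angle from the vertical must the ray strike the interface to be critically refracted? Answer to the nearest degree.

Critical incidence: sin θ_c = V₁/V₂ = 0.89/4.69 = 0.1898.
θ_c = arcsin 0.1898 = 10.94°.

11°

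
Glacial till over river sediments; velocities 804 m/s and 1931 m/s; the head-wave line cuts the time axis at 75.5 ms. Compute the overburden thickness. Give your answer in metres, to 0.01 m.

h = tᵢ·V₁·V₂ / (2·√(V₂²−V₁²)).
√(V₂²−V₁²) = √(1931² − 804²) = 1755.7 m/s.
h = 0.0755 s × 804 × 1931 / (2 × 1755.7) = 33.38 m.

33.38 m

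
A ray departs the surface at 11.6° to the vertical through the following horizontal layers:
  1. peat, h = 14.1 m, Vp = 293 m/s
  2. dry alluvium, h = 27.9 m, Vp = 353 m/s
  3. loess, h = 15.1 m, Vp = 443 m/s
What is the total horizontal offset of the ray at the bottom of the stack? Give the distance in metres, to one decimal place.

p = sin θ₁/V₁ = sin 11.6°/293 = 6.8627e-04 s/m is conserved through the stack.
Layer 1: θ = 11.60°; offset = 14.1·tan 11.60° = 2.894 m.
Layer 2: sin θ = p·353 = 0.2423 → θ = 14.02°; offset = 27.9·tan 14.02° = 6.966 m.
Layer 3: sin θ = p·443 = 0.3040 → θ = 17.70°; offset = 15.1·tan 17.70° = 4.819 m.
Summing the layer offsets gives 14.679 m.

14.7 m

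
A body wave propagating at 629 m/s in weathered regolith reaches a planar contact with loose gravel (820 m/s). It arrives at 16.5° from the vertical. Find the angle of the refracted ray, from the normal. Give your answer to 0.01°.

21.73°

sin θ₁/V₁ = sin θ₂/V₂ ⇒ sin θ₂ = 820·sin 16.5°/629 = 820·0.2840/629 = 0.3703.
θ₂ = sin⁻¹(0.3703) = 21.73° (from vertical).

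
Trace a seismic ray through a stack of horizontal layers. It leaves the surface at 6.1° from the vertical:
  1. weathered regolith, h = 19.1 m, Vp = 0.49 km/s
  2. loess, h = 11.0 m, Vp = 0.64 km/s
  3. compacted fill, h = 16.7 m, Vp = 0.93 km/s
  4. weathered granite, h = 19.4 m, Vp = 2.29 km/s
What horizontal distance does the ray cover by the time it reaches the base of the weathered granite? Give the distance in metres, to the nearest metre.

18 m

p = sin θ₁/V₁ = sin 6.1°/0.49 = 2.1687e-01 s/km is conserved through the stack.
Layer 1: θ = 6.10°; offset = 19.1·tan 6.10° = 2.041 m.
Layer 2: sin θ = p·0.64 = 0.1388 → θ = 7.98°; offset = 11.0·tan 7.98° = 1.542 m.
Layer 3: sin θ = p·0.93 = 0.2017 → θ = 11.64°; offset = 16.7·tan 11.64° = 3.439 m.
Layer 4: sin θ = p·2.29 = 0.4966 → θ = 29.78°; offset = 19.4·tan 29.78° = 11.100 m.
Σ offsets = 18.122 m.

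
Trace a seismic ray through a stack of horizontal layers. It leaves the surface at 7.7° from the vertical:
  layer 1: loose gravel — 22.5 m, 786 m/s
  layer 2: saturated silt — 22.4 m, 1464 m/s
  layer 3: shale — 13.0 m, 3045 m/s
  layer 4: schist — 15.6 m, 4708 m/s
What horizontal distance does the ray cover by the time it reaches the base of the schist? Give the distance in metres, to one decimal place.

Ray parameter p = sin 7.7° / 786 m/s = 1.7047e-04 s/m.
Layer 1: θ = 7.70°; offset = 22.5·tan 7.70° = 3.042 m.
Layer 2: sin θ = p·1464 = 0.2496 → θ = 14.45°; offset = 22.4·tan 14.45° = 5.773 m.
Layer 3: sin θ = p·3045 = 0.5191 → θ = 31.27°; offset = 13.0·tan 31.27° = 7.895 m.
Layer 4: sin θ = p·4708 = 0.8026 → θ = 53.37°; offset = 15.6·tan 53.37° = 20.986 m.
Total horizontal offset = 37.696 m.

37.7 m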